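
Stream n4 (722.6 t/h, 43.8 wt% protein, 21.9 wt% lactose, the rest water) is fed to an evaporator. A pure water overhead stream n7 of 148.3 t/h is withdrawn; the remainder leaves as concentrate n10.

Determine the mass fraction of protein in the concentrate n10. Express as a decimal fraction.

protein is not removed: 722.6×0.438 = 316.5 t/h of protein enters n10.
Concentrate = 722.6 − 148.3 = 574.3 t/h.
Mass fraction = 316.5/574.3 = 0.5511.

0.5511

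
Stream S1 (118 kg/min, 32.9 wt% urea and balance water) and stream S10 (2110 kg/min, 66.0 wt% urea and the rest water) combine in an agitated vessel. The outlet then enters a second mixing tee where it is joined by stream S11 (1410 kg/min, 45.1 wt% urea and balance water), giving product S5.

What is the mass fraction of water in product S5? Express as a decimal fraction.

Overall, product flow = 3638 kg/min.
water in = 118×0.671 + 2110×0.340 + 1410×0.549 = 1570.7 kg/min.
water fraction in S5 = 0.432.

0.432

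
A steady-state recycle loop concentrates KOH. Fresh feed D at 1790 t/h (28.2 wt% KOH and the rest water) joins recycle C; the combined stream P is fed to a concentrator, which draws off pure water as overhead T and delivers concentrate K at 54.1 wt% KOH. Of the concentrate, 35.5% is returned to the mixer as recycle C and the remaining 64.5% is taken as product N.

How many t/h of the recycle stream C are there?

Overall KOH balance (none leaves overhead): KOH in fresh feed = KOH in product, i.e. 1790×0.282 = (1−0.355)·K·0.541.
K = 504.78/(0.541×0.645) = 1446.6 t/h.
Recycle C = 0.355×1446.6 = 513.54 t/h.

513.5 t/h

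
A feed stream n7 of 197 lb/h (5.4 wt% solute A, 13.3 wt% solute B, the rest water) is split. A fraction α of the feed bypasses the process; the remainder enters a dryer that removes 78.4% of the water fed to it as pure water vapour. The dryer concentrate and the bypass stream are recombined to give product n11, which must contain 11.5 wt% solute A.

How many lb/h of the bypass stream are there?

All 197×0.054 = 10.638 lb/h of solute A reaches n11, so n11 = 10.638/0.115 = 92.504 lb/h and vapour = 104.5 lb/h.
The evaporator receives (1−α)·197 of feed at 0.813 water and removes 0.784 of that water:
0.784×0.813×(1−α)×197 = 104.5
(1−α) = 104.5/125.57 = 0.8322;  α = 0.1678.
Bypass flow = 0.1678×197 = 33.057 lb/h.

33.06 lb/h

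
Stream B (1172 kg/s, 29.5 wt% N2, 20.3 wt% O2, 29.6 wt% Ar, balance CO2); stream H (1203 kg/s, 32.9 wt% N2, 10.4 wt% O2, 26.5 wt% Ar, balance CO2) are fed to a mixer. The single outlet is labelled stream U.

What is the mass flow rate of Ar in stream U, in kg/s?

665.7 kg/s

Ar out = Ar in = 1172×0.296 + 1203×0.265 = 665.71 kg/s.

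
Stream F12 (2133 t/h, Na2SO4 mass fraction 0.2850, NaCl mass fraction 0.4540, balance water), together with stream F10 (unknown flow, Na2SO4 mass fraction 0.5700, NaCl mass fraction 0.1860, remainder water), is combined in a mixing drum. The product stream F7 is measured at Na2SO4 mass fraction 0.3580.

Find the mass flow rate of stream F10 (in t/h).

734.5 t/h

Let F10 be the unknown flow. Total out = 2133 + F10.
Na2SO4 balance: 607.9 + 0.570·F10 = 0.358·(2133 + F10)
(0.570 − 0.358)·F10 = 0.358×2133 − 607.9 = 155.71
F10 = 155.71 / 0.212 = 734.48 t/h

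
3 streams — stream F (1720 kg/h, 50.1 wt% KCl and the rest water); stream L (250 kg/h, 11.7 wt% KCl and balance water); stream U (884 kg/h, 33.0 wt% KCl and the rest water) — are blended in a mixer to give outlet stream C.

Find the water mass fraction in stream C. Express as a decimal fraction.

Total flow out = 1720 + 250 + 884 = 2854 kg/h.
water in = 1720×0.499 + 250×0.883 + 884×0.670 = 1671.3 kg/h.
water mass fraction in C = 1671.3/2854 = 0.5856.

0.5856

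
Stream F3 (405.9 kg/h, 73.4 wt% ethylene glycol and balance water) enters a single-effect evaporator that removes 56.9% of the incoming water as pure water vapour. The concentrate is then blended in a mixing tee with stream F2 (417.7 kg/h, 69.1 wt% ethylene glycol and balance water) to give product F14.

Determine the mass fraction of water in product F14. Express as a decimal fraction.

0.230

Vapour removed = 0.569×0.266×405.9 = 61.435 kg/h; concentrate = 344.47 kg/h.
water reaching the mixer = 46.535 (from concentrate) + 417.7×0.309 = 175.6 kg/h.
Product flow = 344.47 + 417.7 = 762.17 kg/h; water fraction = 0.230.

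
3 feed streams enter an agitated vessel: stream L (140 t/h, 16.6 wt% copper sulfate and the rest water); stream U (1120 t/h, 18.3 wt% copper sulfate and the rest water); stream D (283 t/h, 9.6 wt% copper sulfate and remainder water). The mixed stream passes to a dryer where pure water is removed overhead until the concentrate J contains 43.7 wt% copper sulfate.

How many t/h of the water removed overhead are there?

copper sulfate entering = 140×0.166 + 1120×0.183 + 283×0.096 = 255.37 t/h.
All copper sulfate reports to J, so J = 255.37/0.437 = 584.37 t/h.
Total feed = 1543 t/h; overhead = 1543 − 584.37 = 958.63 t/h.

958.6 t/h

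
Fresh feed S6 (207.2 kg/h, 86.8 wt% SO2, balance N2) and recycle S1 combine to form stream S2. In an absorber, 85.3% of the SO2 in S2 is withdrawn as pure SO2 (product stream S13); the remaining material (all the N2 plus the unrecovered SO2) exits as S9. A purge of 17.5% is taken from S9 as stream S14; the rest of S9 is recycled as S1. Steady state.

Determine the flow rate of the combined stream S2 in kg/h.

361 kg/h

N2 enters only via S6 and leaves only via the purge: 207.2×0.132 = 0.175×(N2 in S9), and the absorber passes all N2, so N2 in S2 = N2 in S9 = 156.29 kg/h.
SO2 in S2: m_A = 207.2×0.868 + (1−0.175)·(1−0.853)·m_A, so m_A = 179.85/0.8787 = 204.67 kg/h.
S2 = 204.67 + 156.29 = 360.96 kg/h.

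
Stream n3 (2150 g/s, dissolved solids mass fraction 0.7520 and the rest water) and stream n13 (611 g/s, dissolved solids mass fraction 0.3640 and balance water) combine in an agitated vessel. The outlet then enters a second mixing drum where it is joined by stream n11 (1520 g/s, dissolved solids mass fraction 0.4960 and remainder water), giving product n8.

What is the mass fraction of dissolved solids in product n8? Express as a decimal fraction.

Overall, product flow = 4281 g/s.
dissolved solids in = 2150×0.752 + 611×0.364 + 1520×0.496 = 2593.1 g/s.
dissolved solids fraction in n8 = 0.6057.

0.6057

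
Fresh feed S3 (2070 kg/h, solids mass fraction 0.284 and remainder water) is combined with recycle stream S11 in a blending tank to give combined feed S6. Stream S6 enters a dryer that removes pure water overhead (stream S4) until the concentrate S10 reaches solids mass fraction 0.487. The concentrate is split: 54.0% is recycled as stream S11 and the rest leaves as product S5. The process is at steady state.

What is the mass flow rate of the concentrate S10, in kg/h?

2624 kg/h

Overall solids balance (none leaves overhead): solids in fresh feed = solids in product, i.e. 2070×0.284 = (1−0.540)·S10·0.487.
S10 = 587.88/(0.487×0.460) = 2624.2 kg/h.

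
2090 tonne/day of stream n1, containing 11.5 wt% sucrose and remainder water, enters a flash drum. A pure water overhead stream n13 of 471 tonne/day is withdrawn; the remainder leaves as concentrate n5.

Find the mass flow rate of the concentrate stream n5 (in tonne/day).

Concentrate = 2090 − 471 = 1619 tonne/day.

1619 tonne/day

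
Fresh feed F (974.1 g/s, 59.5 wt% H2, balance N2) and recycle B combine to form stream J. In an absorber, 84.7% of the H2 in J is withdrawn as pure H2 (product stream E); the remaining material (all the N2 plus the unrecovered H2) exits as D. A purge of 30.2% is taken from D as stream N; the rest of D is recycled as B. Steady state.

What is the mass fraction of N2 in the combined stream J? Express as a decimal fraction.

N2 enters only via F and leaves only via the purge: 974.1×0.405 = 0.302×(N2 in D), and the absorber passes all N2, so N2 in J = N2 in D = 1306.3 g/s.
H2 in J: m_A = 974.1×0.595 + (1−0.302)·(1−0.847)·m_A, so m_A = 579.59/0.8932 = 648.89 g/s.
J = 648.89 + 1306.3 = 1955.2 g/s.
N2 fraction in J = 1306.3/1955.2 = 0.668.

0.668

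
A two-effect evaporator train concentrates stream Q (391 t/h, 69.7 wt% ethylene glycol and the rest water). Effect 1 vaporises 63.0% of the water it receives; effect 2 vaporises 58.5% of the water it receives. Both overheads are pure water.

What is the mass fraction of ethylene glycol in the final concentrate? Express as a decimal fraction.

water in feed = 391×0.303 = 118.47 t/h.
After stage 1: water left = (1−0.630)×118.47 = 43.835; stream total = 316.36 t/h.
After stage 2: water left = (1−0.585)×43.835 = 18.192; final concentrate = 290.72 t/h.
ethylene glycol fraction = 272.53/290.72 = 0.937.

0.937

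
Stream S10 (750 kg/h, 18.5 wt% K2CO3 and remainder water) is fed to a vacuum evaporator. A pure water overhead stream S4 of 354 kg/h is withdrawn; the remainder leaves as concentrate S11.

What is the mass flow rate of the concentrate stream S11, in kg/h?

396 kg/h

Concentrate = 750 − 354 = 396 kg/h.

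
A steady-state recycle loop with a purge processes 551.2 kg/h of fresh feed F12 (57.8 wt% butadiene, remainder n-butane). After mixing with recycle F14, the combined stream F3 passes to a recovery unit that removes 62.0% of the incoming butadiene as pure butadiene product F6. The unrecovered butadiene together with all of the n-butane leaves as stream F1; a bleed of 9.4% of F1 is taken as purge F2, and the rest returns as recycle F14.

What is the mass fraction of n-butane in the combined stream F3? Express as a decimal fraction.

0.836

n-butane enters only via F12 and leaves only via the purge: 551.2×0.422 = 0.094×(n-butane in F1), and the recovery unit passes all n-butane, so n-butane in F3 = n-butane in F1 = 2474.5 kg/h.
butadiene in F3: m_A = 551.2×0.578 + (1−0.094)·(1−0.620)·m_A, so m_A = 318.59/0.6557 = 485.87 kg/h.
F3 = 485.87 + 2474.5 = 2960.4 kg/h.
n-butane fraction in F3 = 2474.5/2960.4 = 0.836.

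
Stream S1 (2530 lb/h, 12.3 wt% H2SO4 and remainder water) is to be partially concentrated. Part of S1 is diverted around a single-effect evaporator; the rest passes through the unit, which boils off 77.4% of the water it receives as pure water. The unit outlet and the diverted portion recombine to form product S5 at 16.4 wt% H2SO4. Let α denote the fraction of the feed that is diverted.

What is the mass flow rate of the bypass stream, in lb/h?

1598 lb/h

All 2530×0.123 = 311.19 lb/h of H2SO4 reaches S5, so S5 = 311.19/0.164 = 1897.5 lb/h and vapour = 632.5 lb/h.
The evaporator receives (1−α)·2530 of feed at 0.877 water and removes 0.774 of that water:
0.774×0.877×(1−α)×2530 = 632.5
(1−α) = 632.5/1717.4 = 0.3683;  α = 0.6317.
Bypass flow = 0.6317×2530 = 1598.2 lb/h.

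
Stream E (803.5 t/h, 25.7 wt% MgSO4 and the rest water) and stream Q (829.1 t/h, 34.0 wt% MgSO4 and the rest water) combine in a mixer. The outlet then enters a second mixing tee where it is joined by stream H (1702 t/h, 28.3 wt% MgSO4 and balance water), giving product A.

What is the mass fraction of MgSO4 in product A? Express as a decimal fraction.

Overall, product flow = 3334.6 t/h.
MgSO4 in = 803.5×0.257 + 829.1×0.340 + 1702×0.283 = 970.06 t/h.
MgSO4 fraction in A = 0.291.

0.291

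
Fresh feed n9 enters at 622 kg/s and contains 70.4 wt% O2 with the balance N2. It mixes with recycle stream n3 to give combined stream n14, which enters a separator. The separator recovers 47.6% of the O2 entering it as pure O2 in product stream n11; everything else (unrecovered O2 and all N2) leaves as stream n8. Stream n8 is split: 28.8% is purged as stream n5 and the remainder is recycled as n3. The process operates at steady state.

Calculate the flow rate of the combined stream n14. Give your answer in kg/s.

N2 enters only via n9 and leaves only via the purge: 622×0.296 = 0.288×(N2 in n8), and the separator passes all N2, so N2 in n14 = N2 in n8 = 639.28 kg/s.
O2 in n14: m_A = 622×0.704 + (1−0.288)·(1−0.476)·m_A, so m_A = 437.89/0.6269 = 698.48 kg/s.
n14 = 698.48 + 639.28 = 1337.8 kg/s.

1338 kg/s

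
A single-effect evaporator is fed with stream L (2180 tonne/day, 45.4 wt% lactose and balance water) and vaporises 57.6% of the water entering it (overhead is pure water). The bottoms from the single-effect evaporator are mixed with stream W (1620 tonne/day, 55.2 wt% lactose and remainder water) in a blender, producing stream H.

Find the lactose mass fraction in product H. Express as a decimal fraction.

0.605

Vapour removed = 0.576×0.546×2180 = 685.6 tonne/day; concentrate = 1494.4 tonne/day.
lactose reaching the mixer = 989.72 (from concentrate) + 1620×0.552 = 1884 tonne/day.
Product flow = 1494.4 + 1620 = 3114.4 tonne/day; lactose fraction = 0.605.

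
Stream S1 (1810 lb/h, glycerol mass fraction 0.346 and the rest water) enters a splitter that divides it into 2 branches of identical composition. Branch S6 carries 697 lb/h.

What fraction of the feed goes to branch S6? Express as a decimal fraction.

Fraction to S6 = 697/1810 = 0.3851.

0.385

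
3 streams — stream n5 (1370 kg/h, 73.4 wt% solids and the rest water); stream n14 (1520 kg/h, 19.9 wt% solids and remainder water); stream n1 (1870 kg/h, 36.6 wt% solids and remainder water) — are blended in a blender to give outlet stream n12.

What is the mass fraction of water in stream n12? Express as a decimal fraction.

0.581

Total flow out = 1370 + 1520 + 1870 = 4760 kg/h.
water in = 1370×0.266 + 1520×0.801 + 1870×0.634 = 2767.5 kg/h.
water mass fraction in n12 = 2767.5/4760 = 0.581.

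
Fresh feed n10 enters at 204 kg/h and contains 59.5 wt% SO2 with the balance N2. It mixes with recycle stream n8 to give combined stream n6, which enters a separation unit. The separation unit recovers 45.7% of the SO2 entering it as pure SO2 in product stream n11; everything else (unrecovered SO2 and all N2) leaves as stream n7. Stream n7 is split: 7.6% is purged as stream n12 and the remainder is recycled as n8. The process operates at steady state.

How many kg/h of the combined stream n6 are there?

N2 enters only via n10 and leaves only via the purge: 204×0.405 = 0.076×(N2 in n7), and the separation unit passes all N2, so N2 in n6 = N2 in n7 = 1087.1 kg/h.
SO2 in n6: m_A = 204×0.595 + (1−0.076)·(1−0.457)·m_A, so m_A = 121.38/0.4983 = 243.6 kg/h.
n6 = 243.6 + 1087.1 = 1330.7 kg/h.

1331 kg/h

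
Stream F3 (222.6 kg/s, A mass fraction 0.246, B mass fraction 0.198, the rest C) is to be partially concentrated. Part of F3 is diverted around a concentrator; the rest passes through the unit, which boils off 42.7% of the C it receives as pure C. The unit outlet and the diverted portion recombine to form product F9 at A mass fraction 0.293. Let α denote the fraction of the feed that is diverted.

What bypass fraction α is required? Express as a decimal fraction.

All 222.6×0.246 = 54.76 kg/s of A reaches F9, so F9 = 54.76/0.293 = 186.89 kg/s and vapour = 35.707 kg/s.
The evaporator receives (1−α)·222.6 of feed at 0.556 C and removes 0.427 of that C:
0.427×0.556×(1−α)×222.6 = 35.707
(1−α) = 35.707/52.848 = 0.6757;  α = 0.3243.

0.324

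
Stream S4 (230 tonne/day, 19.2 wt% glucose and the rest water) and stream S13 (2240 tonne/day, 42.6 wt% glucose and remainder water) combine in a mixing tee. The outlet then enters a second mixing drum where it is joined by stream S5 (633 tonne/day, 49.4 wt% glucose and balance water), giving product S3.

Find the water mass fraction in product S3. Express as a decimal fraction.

Overall, product flow = 3103 tonne/day.
water in = 230×0.808 + 2240×0.574 + 633×0.506 = 1791.9 tonne/day.
water fraction in S3 = 0.5775.

0.5775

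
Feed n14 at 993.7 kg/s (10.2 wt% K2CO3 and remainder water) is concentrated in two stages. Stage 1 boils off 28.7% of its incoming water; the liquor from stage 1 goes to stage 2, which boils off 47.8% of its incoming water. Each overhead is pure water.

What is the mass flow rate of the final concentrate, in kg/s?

433.5 kg/s

water in feed = 993.7×0.898 = 892.34 kg/s.
After stage 1: water left = (1−0.287)×892.34 = 636.24; stream total = 737.6 kg/s.
After stage 2: water left = (1−0.478)×636.24 = 332.12; final concentrate = 433.47 kg/s.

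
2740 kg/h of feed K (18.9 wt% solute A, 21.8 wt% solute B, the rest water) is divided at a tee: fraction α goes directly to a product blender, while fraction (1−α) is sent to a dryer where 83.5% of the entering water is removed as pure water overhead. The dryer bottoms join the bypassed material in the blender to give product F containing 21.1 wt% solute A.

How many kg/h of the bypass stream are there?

All 2740×0.189 = 517.86 kg/h of solute A reaches F, so F = 517.86/0.211 = 2454.3 kg/h and vapour = 285.69 kg/h.
The evaporator receives (1−α)·2740 of feed at 0.593 water and removes 0.835 of that water:
0.835×0.593×(1−α)×2740 = 285.69
(1−α) = 285.69/1356.7 = 0.2106;  α = 0.7894.
Bypass flow = 0.7894×2740 = 2163 kg/h.

2163 kg/h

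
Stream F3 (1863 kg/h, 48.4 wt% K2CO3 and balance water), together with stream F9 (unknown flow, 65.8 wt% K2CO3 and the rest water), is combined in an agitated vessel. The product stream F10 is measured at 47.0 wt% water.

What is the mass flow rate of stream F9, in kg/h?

Let F9 be the unknown flow. Total out = 1863 + F9.
water balance: 961.31 + 0.342·F9 = 0.470·(1863 + F9)
(0.342 − 0.470)·F9 = 0.470×1863 − 961.31 = -85.698
F9 = -85.698 / -0.128 = 669.52 kg/h

669.5 kg/h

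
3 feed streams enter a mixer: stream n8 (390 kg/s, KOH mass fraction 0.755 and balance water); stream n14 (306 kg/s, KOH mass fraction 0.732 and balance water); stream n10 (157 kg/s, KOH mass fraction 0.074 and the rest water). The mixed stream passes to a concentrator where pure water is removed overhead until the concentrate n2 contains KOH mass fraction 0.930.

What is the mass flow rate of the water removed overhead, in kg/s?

KOH entering = 390×0.755 + 306×0.732 + 157×0.074 = 530.06 kg/s.
All KOH reports to n2, so n2 = 530.06/0.930 = 569.96 kg/s.
Total feed = 853 kg/s; overhead = 853 − 569.96 = 283.04 kg/s.

283 kg/s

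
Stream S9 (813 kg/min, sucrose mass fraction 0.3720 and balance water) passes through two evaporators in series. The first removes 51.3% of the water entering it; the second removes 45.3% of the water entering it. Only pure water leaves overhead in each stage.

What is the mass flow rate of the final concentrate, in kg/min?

water in feed = 813×0.628 = 510.56 kg/min.
After stage 1: water left = (1−0.513)×510.56 = 248.64; stream total = 551.08 kg/min.
After stage 2: water left = (1−0.453)×248.64 = 136.01; final concentrate = 438.44 kg/min.

438.4 kg/min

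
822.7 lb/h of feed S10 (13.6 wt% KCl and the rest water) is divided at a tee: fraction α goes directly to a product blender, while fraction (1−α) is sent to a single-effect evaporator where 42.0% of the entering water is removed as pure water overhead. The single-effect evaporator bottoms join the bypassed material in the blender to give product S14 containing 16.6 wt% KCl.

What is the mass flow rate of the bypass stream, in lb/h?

413 lb/h

All 822.7×0.136 = 111.89 lb/h of KCl reaches S14, so S14 = 111.89/0.166 = 674.02 lb/h and vapour = 148.68 lb/h.
The evaporator receives (1−α)·822.7 of feed at 0.864 water and removes 0.420 of that water:
0.420×0.864×(1−α)×822.7 = 148.68
(1−α) = 148.68/298.54 = 0.4980;  α = 0.5020.
Bypass flow = 0.5020×822.7 = 412.98 lb/h.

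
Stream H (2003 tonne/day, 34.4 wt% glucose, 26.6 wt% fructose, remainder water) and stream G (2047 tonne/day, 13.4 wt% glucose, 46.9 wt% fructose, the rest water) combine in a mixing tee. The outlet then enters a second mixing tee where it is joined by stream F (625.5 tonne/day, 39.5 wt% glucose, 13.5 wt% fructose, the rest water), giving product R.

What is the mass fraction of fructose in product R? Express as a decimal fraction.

0.337

Overall, product flow = 4675.5 tonne/day.
fructose in = 2003×0.266 + 2047×0.469 + 625.5×0.135 = 1577.3 tonne/day.
fructose fraction in R = 0.337.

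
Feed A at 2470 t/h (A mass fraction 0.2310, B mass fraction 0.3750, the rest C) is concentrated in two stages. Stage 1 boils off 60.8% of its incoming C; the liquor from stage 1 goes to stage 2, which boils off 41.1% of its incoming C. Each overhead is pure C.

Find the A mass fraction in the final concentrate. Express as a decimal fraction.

0.3314

C in feed = 2470×0.394 = 973.18 t/h.
After stage 1: C left = (1−0.608)×973.18 = 381.49; stream total = 1878.3 t/h.
After stage 2: C left = (1−0.411)×381.49 = 224.7; final concentrate = 1721.5 t/h.
A fraction = 570.57/1721.5 = 0.3314.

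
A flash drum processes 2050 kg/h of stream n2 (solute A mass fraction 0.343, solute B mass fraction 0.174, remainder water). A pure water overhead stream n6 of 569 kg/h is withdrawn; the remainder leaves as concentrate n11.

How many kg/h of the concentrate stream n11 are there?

1481 kg/h

Concentrate = 2050 − 569 = 1481 kg/h.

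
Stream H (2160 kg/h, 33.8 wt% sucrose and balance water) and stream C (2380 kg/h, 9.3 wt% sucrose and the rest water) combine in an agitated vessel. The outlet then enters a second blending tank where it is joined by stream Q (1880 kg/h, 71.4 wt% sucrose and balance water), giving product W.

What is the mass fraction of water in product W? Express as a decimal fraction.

Overall, product flow = 6420 kg/h.
water in = 2160×0.662 + 2380×0.907 + 1880×0.286 = 4126.3 kg/h.
water fraction in W = 0.6427.

0.6427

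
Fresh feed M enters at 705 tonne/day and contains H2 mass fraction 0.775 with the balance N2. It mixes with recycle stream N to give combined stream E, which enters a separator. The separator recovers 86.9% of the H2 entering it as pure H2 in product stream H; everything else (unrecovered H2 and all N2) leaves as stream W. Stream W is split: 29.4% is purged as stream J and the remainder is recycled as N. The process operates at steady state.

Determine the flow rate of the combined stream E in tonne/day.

N2 enters only via M and leaves only via the purge: 705×0.225 = 0.294×(N2 in W), and the separator passes all N2, so N2 in E = N2 in W = 539.54 tonne/day.
H2 in E: m_A = 705×0.775 + (1−0.294)·(1−0.869)·m_A, so m_A = 546.38/0.9075 = 602.06 tonne/day.
E = 602.06 + 539.54 = 1141.6 tonne/day.

1142 tonne/day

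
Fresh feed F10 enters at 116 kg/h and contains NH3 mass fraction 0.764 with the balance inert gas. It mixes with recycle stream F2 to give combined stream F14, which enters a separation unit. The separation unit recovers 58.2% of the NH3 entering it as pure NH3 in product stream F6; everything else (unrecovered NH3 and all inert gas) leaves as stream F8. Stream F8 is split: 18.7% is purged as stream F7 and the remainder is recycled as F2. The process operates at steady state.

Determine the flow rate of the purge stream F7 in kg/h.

37.87 kg/h

inert gas enters only via F10 and leaves only via the purge: 116×0.236 = 0.187×(inert gas in F8), and the separation unit passes all inert gas, so inert gas in F14 = inert gas in F8 = 146.4 kg/h.
NH3 in F14: m_A = 116×0.764 + (1−0.187)·(1−0.582)·m_A, so m_A = 88.624/0.6602 = 134.25 kg/h.
F8 = (1−0.582)×134.25 + 146.4 = 202.51 kg/h.
Purge F7 = 0.187×202.51 = 37.869 kg/h.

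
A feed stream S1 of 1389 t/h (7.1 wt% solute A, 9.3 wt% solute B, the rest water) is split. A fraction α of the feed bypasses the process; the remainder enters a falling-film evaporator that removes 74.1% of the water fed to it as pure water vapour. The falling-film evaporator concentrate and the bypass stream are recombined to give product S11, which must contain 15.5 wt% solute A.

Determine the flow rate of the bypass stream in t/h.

173.9 t/h

All 1389×0.071 = 98.619 t/h of solute A reaches S11, so S11 = 98.619/0.155 = 636.25 t/h and vapour = 752.75 t/h.
The evaporator receives (1−α)·1389 of feed at 0.836 water and removes 0.741 of that water:
0.741×0.836×(1−α)×1389 = 752.75
(1−α) = 752.75/860.45 = 0.8748;  α = 0.1252.
Bypass flow = 0.1252×1389 = 173.86 t/h.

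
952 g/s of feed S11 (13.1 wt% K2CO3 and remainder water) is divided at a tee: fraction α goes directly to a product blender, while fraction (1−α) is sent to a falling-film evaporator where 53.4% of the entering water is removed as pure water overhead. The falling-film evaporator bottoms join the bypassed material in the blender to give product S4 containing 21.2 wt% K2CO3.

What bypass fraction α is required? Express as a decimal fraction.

0.177

All 952×0.131 = 124.71 g/s of K2CO3 reaches S4, so S4 = 124.71/0.212 = 588.26 g/s and vapour = 363.74 g/s.
The evaporator receives (1−α)·952 of feed at 0.869 water and removes 0.534 of that water:
0.534×0.869×(1−α)×952 = 363.74
(1−α) = 363.74/441.77 = 0.8234;  α = 0.1766.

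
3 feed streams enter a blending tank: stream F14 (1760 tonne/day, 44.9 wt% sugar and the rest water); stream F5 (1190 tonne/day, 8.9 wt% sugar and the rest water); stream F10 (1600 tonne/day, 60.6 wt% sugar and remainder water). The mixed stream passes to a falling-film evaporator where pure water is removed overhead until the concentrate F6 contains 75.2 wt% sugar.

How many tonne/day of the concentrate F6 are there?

sugar entering = 1760×0.449 + 1190×0.089 + 1600×0.606 = 1865.8 tonne/day.
All sugar reports to F6, so F6 = 1865.8/0.752 = 2481.1 tonne/day.

2481 tonne/day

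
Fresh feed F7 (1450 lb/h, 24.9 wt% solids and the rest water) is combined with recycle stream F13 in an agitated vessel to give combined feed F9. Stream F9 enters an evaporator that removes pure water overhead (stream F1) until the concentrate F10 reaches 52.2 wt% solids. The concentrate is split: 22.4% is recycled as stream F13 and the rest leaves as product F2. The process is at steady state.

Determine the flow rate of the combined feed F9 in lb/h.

Overall solids balance (none leaves overhead): solids in fresh feed = solids in product, i.e. 1450×0.249 = (1−0.224)·F10·0.522.
F10 = 361.05/(0.522×0.776) = 891.32 lb/h.
Recycle F13 = 0.224×891.32 = 199.66 lb/h.
Combined feed F9 = 1450 + 199.66 = 1649.7 lb/h.

1650 lb/h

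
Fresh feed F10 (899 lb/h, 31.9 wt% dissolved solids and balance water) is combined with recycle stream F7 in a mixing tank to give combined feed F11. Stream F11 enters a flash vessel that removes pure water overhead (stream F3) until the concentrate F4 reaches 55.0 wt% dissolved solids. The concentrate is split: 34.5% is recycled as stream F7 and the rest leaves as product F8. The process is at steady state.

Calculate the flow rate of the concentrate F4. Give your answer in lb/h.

796.1 lb/h

Overall dissolved solids balance (none leaves overhead): dissolved solids in fresh feed = dissolved solids in product, i.e. 899×0.319 = (1−0.345)·F4·0.550.
F4 = 286.78/(0.550×0.655) = 796.06 lb/h.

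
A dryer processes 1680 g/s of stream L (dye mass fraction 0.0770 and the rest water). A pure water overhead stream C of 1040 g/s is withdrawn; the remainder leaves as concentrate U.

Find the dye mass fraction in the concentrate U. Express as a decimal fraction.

dye is not removed: 1680×0.077 = 129.36 g/s of dye enters U.
Concentrate = 1680 − 1040 = 640 g/s.
Mass fraction = 129.36/640 = 0.2021.

0.2021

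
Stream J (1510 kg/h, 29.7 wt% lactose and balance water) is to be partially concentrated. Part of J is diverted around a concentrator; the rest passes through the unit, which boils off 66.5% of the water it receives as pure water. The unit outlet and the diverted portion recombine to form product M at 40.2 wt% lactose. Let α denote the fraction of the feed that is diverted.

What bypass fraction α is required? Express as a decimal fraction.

All 1510×0.297 = 448.47 kg/h of lactose reaches M, so M = 448.47/0.402 = 1115.6 kg/h and vapour = 394.4 kg/h.
The evaporator receives (1−α)·1510 of feed at 0.703 water and removes 0.665 of that water:
0.665×0.703×(1−α)×1510 = 394.4
(1−α) = 394.4/705.92 = 0.5587;  α = 0.4413.

0.441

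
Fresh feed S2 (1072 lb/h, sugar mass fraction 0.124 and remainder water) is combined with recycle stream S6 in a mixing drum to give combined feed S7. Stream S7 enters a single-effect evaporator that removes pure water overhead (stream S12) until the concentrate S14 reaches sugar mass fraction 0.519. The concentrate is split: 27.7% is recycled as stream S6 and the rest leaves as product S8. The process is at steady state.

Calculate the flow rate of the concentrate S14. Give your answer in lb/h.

Overall sugar balance (none leaves overhead): sugar in fresh feed = sugar in product, i.e. 1072×0.124 = (1−0.277)·S14·0.519.
S14 = 132.93/(0.519×0.723) = 354.25 lb/h.

354.3 lb/h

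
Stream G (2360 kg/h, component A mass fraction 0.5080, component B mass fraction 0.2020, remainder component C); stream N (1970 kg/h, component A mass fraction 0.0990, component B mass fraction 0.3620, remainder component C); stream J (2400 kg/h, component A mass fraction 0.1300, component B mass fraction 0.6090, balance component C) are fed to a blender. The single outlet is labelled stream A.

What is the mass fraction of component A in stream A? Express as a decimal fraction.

0.2535

Total flow out = 2360 + 1970 + 2400 = 6730 kg/h.
component A in = 2360×0.508 + 1970×0.099 + 2400×0.130 = 1705.9 kg/h.
component A mass fraction in A = 1705.9/6730 = 0.2535.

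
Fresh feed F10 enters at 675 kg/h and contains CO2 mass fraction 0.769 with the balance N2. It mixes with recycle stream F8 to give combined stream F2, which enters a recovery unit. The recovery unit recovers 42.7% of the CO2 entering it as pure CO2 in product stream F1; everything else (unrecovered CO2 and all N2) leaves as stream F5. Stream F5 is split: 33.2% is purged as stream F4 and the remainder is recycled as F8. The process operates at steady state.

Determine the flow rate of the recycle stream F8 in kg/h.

635.6 kg/h

N2 enters only via F10 and leaves only via the purge: 675×0.231 = 0.332×(N2 in F5), and the recovery unit passes all N2, so N2 in F2 = N2 in F5 = 469.65 kg/h.
CO2 in F2: m_A = 675×0.769 + (1−0.332)·(1−0.427)·m_A, so m_A = 519.08/0.6172 = 840.97 kg/h.
F5 = (1−0.427)×840.97 + 469.65 = 951.53 kg/h.
Recycle F8 = (1−0.332)×951.53 = 635.62 kg/h.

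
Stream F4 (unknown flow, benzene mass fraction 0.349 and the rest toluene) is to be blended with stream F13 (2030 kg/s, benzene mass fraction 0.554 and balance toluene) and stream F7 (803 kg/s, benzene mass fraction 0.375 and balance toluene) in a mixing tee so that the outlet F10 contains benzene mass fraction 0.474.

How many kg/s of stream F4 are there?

Let F4 be the unknown flow. Total out = 2833 + F4.
benzene balance: 1425.7 + 0.349·F4 = 0.474·(2833 + F4)
(0.349 − 0.474)·F4 = 0.474×2833 − 1425.7 = -82.903
F4 = -82.903 / -0.125 = 663.22 kg/s

663.2 kg/s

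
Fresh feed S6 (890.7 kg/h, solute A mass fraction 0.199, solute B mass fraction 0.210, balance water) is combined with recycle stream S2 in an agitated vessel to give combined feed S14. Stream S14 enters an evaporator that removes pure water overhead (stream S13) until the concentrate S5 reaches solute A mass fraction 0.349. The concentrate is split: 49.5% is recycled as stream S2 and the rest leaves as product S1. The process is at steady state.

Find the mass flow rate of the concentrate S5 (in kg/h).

1006 kg/h

Overall solute A balance (none leaves overhead): solute A in fresh feed = solute A in product, i.e. 890.7×0.199 = (1−0.495)·S5·0.349.
S5 = 177.25/(0.349×0.505) = 1005.7 kg/h.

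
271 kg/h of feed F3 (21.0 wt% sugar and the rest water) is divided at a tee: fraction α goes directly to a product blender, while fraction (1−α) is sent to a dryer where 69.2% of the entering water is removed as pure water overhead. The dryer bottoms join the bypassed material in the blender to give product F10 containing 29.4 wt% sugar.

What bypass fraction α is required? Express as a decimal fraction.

0.477

All 271×0.210 = 56.91 kg/h of sugar reaches F10, so F10 = 56.91/0.294 = 193.57 kg/h and vapour = 77.429 kg/h.
The evaporator receives (1−α)·271 of feed at 0.790 water and removes 0.692 of that water:
0.692×0.790×(1−α)×271 = 77.429
(1−α) = 77.429/148.15 = 0.5226;  α = 0.4774.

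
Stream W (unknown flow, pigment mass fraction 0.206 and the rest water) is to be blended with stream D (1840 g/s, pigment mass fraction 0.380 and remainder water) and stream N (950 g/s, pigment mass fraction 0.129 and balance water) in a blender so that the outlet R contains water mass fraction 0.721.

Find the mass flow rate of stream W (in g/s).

593.7 g/s

Let W be the unknown flow. Total out = 2790 + W.
water balance: 1968.2 + 0.794·W = 0.721·(2790 + W)
(0.794 − 0.721)·W = 0.721×2790 − 1968.2 = 43.34
W = 43.34 / 0.073 = 593.7 g/s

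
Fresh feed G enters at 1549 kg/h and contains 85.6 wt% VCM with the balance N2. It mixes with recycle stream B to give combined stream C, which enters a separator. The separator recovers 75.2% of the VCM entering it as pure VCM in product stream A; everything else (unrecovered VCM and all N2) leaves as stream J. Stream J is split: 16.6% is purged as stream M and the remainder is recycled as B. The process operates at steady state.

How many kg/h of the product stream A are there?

1257 kg/h

VCM in C: m_A = 1549×0.856 + (1−0.166)·(1−0.752)·m_A, so m_A = 1325.9/0.7932 = 1671.7 kg/h.
Product A = 0.752×1671.7 = 1257.1 kg/h.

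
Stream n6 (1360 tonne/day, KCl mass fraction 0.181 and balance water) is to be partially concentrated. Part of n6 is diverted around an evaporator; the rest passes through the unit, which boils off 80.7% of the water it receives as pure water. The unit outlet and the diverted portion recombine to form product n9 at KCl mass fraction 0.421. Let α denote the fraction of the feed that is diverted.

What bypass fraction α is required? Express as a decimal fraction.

All 1360×0.181 = 246.16 tonne/day of KCl reaches n9, so n9 = 246.16/0.421 = 584.7 tonne/day and vapour = 775.3 tonne/day.
The evaporator receives (1−α)·1360 of feed at 0.819 water and removes 0.807 of that water:
0.807×0.819×(1−α)×1360 = 775.3
(1−α) = 775.3/898.87 = 0.8625;  α = 0.1375.

0.137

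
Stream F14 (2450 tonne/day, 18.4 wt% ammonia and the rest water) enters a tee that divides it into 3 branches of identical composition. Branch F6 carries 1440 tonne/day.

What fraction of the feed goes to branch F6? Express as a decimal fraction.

0.588

Fraction to F6 = 1440/2450 = 0.5878.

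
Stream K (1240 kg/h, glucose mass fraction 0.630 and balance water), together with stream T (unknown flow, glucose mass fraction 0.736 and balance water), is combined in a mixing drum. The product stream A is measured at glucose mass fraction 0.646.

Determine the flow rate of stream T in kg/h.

220.4 kg/h

Let T be the unknown flow. Total out = 1240 + T.
glucose balance: 781.2 + 0.736·T = 0.646·(1240 + T)
(0.736 − 0.646)·T = 0.646×1240 − 781.2 = 19.84
T = 19.84 / 0.090 = 220.44 kg/h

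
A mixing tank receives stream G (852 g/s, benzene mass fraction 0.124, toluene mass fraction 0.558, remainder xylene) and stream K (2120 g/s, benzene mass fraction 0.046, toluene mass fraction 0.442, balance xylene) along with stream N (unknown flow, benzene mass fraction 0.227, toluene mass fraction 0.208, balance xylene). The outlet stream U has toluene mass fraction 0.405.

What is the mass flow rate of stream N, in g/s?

Let N be the unknown flow. Total out = 2972 + N.
toluene balance: 1412.5 + 0.208·N = 0.405·(2972 + N)
(0.208 − 0.405)·N = 0.405×2972 − 1412.5 = -208.8
N = -208.8 / -0.197 = 1059.9 g/s

1060 g/s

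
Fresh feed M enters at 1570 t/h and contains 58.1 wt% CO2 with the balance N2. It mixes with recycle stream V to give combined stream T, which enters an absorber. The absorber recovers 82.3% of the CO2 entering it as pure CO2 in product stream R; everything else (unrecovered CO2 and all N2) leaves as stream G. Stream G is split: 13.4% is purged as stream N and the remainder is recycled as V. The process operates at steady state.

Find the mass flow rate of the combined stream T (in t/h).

N2 enters only via M and leaves only via the purge: 1570×0.419 = 0.134×(N2 in G), and the absorber passes all N2, so N2 in T = N2 in G = 4909.2 t/h.
CO2 in T: m_A = 1570×0.581 + (1−0.134)·(1−0.823)·m_A, so m_A = 912.17/0.8467 = 1077.3 t/h.
T = 1077.3 + 4909.2 = 5986.5 t/h.

5986 t/h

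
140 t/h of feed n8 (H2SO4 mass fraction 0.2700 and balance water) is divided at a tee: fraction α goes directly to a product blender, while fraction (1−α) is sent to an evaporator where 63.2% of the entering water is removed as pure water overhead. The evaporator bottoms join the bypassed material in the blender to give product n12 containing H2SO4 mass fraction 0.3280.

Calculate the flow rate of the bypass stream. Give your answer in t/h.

All 140×0.270 = 37.8 t/h of H2SO4 reaches n12, so n12 = 37.8/0.328 = 115.24 t/h and vapour = 24.756 t/h.
The evaporator receives (1−α)·140 of feed at 0.730 water and removes 0.632 of that water:
0.632×0.730×(1−α)×140 = 24.756
(1−α) = 24.756/64.59 = 0.3833;  α = 0.6167.
Bypass flow = 0.6167×140 = 86.341 t/h.

86.34 t/h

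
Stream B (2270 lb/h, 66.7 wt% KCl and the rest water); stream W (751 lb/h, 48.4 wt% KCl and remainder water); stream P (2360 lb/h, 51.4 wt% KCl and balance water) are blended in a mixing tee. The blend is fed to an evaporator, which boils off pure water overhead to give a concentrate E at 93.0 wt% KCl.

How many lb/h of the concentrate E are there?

KCl entering = 2270×0.667 + 751×0.484 + 2360×0.514 = 3090.6 lb/h.
All KCl reports to E, so E = 3090.6/0.930 = 3323.2 lb/h.

3323 lb/h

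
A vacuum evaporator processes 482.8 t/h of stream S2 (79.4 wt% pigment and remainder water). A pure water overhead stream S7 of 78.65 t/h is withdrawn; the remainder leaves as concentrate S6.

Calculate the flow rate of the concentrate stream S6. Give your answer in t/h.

404.1 t/h

Concentrate = 482.8 − 78.65 = 404.15 t/h.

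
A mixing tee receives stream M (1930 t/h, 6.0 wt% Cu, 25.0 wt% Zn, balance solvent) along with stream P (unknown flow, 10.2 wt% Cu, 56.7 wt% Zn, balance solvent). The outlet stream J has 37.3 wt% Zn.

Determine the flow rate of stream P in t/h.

1224 t/h

Let P be the unknown flow. Total out = 1930 + P.
Zn balance: 482.5 + 0.567·P = 0.373·(1930 + P)
(0.567 − 0.373)·P = 0.373×1930 − 482.5 = 237.39
P = 237.39 / 0.194 = 1223.7 t/h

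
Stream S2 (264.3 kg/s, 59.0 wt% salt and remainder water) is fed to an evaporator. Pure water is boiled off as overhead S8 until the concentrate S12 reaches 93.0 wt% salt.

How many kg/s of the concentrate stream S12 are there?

167.7 kg/s

salt is conserved: 264.3×0.590 = 155.94 kg/s all reports to the concentrate.
Concentrate = 155.94/(target fraction) = 167.67 kg/s.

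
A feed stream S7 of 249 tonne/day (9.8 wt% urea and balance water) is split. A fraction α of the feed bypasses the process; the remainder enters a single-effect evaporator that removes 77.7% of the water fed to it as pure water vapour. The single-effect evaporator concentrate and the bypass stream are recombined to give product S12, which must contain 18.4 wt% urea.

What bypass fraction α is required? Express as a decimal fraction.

All 249×0.098 = 24.402 tonne/day of urea reaches S12, so S12 = 24.402/0.184 = 132.62 tonne/day and vapour = 116.38 tonne/day.
The evaporator receives (1−α)·249 of feed at 0.902 water and removes 0.777 of that water:
0.777×0.902×(1−α)×249 = 116.38
(1−α) = 116.38/174.51 = 0.6669;  α = 0.3331.

0.333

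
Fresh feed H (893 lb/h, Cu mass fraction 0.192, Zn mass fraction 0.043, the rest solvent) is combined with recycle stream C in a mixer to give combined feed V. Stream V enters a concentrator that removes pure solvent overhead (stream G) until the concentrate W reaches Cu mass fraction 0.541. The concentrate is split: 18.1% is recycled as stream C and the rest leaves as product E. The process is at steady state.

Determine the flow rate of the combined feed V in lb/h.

Overall Cu balance (none leaves overhead): Cu in fresh feed = Cu in product, i.e. 893×0.192 = (1−0.181)·W·0.541.
W = 171.46/(0.541×0.819) = 386.96 lb/h.
Recycle C = 0.181×386.96 = 70.041 lb/h.
Combined feed V = 893 + 70.041 = 963.04 lb/h.

963 lb/h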